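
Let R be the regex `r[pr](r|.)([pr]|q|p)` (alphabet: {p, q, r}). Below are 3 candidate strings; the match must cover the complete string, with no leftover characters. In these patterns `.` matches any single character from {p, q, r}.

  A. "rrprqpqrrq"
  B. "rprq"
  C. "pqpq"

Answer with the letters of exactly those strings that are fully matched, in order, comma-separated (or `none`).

B

A. "rrprqpqrrq" → no match
B. "rprq" → match
C. "pqpq" → no match — must start with "r"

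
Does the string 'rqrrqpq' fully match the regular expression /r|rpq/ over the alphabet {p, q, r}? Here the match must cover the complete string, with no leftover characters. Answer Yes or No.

No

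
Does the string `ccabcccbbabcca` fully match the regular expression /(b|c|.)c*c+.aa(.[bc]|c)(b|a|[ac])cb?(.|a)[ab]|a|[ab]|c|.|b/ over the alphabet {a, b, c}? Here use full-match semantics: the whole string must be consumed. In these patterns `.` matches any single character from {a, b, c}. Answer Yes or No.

No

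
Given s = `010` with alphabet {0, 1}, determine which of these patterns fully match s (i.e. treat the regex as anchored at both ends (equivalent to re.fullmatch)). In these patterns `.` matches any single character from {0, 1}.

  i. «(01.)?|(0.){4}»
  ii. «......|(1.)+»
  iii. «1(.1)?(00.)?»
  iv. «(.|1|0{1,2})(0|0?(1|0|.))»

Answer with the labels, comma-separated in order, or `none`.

i

i → match
ii → no match
iii → no match — must start with `1`
iv → no match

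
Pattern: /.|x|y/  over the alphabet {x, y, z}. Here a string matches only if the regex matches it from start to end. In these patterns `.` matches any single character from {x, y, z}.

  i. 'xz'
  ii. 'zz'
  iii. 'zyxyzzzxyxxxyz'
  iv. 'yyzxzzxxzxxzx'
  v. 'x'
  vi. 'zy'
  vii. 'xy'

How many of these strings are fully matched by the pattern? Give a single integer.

1

i → no match
ii → no match
iii → no match
iv → no match
v → match
vi → no match
vii → no match
Total matched: 1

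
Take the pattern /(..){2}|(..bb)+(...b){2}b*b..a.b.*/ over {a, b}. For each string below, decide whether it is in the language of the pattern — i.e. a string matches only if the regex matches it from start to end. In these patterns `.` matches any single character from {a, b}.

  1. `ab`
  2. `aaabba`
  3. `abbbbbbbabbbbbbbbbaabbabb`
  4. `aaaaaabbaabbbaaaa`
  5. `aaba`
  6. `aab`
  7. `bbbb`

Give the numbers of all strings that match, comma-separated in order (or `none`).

3, 5, 7

1 → no match
2 → no match
3 → match
4 → no match
5 → match
6 → no match
7 → match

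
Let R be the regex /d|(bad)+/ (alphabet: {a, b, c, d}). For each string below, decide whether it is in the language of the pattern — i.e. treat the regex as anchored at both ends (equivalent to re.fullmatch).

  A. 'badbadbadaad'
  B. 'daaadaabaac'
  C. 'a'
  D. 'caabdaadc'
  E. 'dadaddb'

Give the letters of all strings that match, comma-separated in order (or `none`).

none

A → no match
B → no match
C → no match
D → no match
E → no match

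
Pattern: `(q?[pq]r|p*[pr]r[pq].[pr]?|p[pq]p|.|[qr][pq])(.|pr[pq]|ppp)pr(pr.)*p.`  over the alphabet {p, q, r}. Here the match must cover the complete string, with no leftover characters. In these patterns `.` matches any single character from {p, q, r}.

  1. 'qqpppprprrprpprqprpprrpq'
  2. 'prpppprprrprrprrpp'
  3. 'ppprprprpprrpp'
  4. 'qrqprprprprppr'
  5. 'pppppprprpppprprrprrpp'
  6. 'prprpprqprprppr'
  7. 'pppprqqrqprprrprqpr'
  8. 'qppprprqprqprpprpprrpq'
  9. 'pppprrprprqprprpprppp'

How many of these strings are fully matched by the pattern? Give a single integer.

1 → match
2 → match
3 → match
4 → no match
5 → match
6 → match
7 → match
8 → match
9 → match
Total matched: 8

8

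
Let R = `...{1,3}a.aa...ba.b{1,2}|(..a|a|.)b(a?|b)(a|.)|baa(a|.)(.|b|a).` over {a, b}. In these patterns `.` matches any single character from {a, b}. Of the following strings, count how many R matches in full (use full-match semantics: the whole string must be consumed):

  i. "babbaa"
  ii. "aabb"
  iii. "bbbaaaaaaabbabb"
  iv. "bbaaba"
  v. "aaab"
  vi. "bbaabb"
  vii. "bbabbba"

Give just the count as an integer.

i → no match
ii → no match
iii → match
iv → no match
v → no match
vi → no match
vii → no match
Total matched: 1

1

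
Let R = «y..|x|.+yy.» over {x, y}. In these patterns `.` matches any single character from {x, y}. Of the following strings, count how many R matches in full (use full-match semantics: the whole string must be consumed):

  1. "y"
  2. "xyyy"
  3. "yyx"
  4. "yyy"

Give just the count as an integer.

1 → no match
2 → match
3 → match
4 → match
Total matched: 3

3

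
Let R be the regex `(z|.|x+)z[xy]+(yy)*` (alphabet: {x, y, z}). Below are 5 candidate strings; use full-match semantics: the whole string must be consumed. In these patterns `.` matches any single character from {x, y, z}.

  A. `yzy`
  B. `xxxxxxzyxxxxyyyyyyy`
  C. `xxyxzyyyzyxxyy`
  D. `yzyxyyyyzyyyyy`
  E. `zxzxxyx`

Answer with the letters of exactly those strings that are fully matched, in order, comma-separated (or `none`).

A, B

A → match
B → match
C → no match
D → no match
E → no match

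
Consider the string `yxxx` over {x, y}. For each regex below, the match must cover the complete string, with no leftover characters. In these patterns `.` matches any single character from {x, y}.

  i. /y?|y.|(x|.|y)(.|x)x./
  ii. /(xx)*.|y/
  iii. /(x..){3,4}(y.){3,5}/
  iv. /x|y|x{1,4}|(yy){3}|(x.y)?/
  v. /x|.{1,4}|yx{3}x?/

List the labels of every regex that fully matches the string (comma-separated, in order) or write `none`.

i, v

i → match
ii → no match
iii → no match — must start with `x`
iv → no match
v → match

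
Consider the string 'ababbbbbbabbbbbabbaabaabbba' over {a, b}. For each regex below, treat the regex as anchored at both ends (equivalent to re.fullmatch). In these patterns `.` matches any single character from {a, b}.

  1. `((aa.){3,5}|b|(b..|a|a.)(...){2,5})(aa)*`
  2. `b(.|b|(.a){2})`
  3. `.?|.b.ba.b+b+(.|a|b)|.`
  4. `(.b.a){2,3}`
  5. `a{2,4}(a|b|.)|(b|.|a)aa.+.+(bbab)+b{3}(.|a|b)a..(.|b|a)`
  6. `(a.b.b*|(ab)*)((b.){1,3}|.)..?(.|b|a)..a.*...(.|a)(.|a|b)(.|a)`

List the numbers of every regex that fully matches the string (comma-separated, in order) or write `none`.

1 → no match
2 → no match — must start with 'b'
3 → no match
4 → no match
5 → no match
6 → match

6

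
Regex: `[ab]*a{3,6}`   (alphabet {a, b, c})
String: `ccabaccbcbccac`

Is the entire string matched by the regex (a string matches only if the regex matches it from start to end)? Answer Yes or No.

No

Every match must end with `a`, but `ccabaccbcbccac` does not.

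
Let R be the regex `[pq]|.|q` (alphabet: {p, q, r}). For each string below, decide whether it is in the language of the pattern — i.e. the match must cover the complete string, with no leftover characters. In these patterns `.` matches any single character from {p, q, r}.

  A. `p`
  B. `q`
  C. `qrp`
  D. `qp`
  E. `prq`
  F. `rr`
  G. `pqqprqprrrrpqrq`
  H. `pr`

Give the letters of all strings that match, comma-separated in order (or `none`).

A → match
B → match
C → no match
D → no match
E → no match
F → no match
G → no match
H → no match

A, B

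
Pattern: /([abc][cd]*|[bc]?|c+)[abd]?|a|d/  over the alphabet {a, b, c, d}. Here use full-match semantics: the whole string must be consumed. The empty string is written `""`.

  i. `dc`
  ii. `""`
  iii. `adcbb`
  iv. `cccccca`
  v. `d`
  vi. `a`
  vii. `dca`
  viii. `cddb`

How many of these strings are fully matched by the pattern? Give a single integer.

5

i → no match
ii → match
iii → no match
iv → match
v → match
vi → match
vii → no match
viii → match
Total matched: 5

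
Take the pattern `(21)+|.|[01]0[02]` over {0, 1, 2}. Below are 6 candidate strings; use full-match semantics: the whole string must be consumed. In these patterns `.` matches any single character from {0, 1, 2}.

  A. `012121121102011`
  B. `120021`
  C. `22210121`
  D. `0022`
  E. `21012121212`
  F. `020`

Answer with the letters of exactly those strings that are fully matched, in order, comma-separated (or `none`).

A → no match
B → no match
C → no match
D → no match
E → no match
F → no match

none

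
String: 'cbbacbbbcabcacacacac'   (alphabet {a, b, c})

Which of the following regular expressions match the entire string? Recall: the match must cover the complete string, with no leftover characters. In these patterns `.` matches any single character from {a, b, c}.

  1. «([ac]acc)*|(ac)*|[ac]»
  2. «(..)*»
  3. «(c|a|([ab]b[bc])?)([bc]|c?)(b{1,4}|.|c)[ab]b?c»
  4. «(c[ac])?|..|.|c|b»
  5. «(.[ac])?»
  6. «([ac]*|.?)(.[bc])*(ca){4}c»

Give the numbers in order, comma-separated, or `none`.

2, 6

1 → no match
2 → match
3 → no match
4 → no match
5 → no match
6 → match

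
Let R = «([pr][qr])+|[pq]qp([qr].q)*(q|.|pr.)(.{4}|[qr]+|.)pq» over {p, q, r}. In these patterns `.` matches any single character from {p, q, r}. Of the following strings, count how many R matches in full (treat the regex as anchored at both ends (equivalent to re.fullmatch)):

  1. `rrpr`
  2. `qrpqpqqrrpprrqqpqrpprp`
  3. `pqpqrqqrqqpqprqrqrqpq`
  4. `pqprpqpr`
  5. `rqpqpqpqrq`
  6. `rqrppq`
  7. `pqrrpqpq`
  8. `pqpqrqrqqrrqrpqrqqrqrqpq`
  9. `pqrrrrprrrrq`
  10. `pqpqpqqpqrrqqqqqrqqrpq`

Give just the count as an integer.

1 → match
2 → no match
3 → match
4 → match
5 → match
6 → no match
7 → match
8 → match
9 → match
10 → match
Total matched: 8

8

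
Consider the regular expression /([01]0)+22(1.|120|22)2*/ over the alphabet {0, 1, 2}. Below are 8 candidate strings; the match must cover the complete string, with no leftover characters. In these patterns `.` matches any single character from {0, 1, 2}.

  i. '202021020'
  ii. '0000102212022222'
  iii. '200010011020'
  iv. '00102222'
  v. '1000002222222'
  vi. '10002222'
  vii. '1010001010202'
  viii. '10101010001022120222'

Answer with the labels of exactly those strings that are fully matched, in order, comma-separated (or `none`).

ii, iv, v, vi, viii

i → no match
ii → match
iii → no match
iv → match
v → match
vi → match
vii → no match
viii → match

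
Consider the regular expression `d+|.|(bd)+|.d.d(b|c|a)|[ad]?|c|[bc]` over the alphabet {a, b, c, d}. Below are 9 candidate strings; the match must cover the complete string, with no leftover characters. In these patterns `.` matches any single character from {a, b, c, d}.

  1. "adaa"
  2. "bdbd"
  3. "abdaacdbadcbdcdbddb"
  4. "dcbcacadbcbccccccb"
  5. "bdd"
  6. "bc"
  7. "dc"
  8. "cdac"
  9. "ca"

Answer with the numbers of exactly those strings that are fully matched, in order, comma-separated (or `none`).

1 → no match
2 → match
3 → no match
4 → no match
5 → no match
6 → no match
7 → no match
8 → no match
9 → no match

2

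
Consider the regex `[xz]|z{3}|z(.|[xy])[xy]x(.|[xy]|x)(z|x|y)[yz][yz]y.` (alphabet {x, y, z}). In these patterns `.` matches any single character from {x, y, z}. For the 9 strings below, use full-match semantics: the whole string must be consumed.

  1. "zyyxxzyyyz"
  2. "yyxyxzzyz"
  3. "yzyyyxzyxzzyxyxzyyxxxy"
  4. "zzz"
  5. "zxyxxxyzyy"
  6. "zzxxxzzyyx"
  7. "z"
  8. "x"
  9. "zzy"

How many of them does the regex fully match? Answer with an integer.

1 → match
2 → no match
3 → no match
4 → match
5 → match
6 → match
7 → match
8 → match
9 → no match
Total matched: 6

6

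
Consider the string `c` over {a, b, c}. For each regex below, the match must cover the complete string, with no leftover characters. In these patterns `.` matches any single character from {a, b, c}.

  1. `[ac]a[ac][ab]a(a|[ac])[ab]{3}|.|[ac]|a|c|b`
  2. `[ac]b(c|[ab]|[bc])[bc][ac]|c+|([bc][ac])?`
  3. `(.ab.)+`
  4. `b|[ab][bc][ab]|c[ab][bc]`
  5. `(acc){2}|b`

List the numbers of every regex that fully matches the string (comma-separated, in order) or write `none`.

1 → match
2 → match
3 → no match
4 → no match
5 → no match

1, 2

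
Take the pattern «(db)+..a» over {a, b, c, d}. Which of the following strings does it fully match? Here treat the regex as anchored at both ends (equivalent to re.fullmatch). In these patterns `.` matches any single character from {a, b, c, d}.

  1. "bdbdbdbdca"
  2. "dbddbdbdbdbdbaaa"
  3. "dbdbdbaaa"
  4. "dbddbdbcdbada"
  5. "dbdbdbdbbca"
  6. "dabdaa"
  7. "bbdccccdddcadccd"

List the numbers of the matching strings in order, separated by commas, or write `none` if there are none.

3, 5

1 → no match — must start with "db"
2 → no match
3 → match
4 → no match
5 → match
6 → no match — must start with "db"
7 → no match — must start with "db"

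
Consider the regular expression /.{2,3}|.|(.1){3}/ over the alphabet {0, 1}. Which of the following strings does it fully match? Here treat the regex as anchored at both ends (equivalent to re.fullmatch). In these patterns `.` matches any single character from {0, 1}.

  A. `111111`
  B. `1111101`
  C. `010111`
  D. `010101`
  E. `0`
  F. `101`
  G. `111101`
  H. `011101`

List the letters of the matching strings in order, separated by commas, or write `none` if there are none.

A, C, D, E, F, G, H

A → match
B → no match
C → match
D → match
E → match
F → match
G → match
H → match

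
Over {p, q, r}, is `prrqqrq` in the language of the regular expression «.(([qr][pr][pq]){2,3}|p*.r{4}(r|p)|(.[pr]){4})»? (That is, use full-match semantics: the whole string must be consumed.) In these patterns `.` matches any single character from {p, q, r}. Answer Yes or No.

Yes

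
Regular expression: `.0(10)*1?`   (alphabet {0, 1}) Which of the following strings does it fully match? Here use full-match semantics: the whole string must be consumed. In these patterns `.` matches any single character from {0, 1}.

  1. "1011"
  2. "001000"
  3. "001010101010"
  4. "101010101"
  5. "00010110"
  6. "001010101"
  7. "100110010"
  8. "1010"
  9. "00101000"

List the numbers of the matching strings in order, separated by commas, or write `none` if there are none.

1 → no match
2 → no match
3 → match
4 → match
5 → no match
6 → match
7 → no match
8 → match
9 → no match

3, 4, 6, 8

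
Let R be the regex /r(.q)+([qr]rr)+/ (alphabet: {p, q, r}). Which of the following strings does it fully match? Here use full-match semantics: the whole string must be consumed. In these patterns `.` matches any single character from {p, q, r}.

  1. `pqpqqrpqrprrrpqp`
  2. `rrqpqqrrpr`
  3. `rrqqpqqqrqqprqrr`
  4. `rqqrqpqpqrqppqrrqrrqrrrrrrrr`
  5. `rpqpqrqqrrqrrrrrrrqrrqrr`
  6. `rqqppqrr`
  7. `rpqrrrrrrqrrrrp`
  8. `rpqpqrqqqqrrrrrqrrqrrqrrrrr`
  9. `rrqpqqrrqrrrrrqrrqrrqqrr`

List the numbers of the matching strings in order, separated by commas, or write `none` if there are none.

8

1 → no match — must start with `r`
2. `rrqpqqrrpr` → no match — must end with `rr`
3 → no match
4 → no match
5 → no match
6. `rqqppqrr` → no match
7 → no match — must end with `rr`
8 → match
9 → no match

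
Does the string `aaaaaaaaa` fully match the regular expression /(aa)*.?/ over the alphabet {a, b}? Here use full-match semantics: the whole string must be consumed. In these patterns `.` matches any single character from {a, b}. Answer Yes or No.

Yes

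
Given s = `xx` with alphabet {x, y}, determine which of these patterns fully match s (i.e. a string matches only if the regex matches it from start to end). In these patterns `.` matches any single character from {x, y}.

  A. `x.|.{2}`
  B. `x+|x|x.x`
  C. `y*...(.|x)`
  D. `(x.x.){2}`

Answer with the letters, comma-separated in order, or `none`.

A → match
B → match
C → no match
D → no match

A, B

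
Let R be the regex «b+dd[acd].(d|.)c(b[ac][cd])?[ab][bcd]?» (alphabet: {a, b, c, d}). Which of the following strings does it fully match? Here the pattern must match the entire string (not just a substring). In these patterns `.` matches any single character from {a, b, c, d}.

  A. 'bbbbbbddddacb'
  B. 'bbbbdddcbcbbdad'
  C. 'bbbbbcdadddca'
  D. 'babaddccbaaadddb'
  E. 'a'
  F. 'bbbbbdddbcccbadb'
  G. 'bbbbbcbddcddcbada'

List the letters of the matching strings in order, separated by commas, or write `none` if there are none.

A

A → match
B → no match
C → no match
D → no match
E → no match — must start with 'b'
F → no match
G → no match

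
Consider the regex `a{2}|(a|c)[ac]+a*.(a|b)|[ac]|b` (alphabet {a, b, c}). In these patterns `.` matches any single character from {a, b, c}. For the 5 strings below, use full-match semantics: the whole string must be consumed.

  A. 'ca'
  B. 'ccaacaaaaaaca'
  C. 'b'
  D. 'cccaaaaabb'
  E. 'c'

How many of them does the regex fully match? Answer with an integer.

4

A. 'ca' → no match
B → match
C. 'b' → match
D. 'cccaaaaabb' → match
E. 'c' → match
Total matched: 4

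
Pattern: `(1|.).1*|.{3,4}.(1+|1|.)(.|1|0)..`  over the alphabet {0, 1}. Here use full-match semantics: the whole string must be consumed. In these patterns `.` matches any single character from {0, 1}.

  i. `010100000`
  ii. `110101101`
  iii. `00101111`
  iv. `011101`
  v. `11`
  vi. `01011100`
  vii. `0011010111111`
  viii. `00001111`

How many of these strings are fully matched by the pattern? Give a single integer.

i → match
ii → match
iii → match
iv → no match
v → match
vi → match
vii → no match
viii → match
Total matched: 6

6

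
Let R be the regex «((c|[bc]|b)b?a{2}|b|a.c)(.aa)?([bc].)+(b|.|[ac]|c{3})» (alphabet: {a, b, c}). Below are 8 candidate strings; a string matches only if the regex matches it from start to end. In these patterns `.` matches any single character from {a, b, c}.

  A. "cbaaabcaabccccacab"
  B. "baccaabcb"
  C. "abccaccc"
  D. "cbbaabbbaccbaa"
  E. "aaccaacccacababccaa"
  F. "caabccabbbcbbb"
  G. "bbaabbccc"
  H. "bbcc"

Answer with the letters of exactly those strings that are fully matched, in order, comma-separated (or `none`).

A → no match
B → no match
C → match
D → no match
E → match
F → match
G → match
H → match

C, E, F, G, H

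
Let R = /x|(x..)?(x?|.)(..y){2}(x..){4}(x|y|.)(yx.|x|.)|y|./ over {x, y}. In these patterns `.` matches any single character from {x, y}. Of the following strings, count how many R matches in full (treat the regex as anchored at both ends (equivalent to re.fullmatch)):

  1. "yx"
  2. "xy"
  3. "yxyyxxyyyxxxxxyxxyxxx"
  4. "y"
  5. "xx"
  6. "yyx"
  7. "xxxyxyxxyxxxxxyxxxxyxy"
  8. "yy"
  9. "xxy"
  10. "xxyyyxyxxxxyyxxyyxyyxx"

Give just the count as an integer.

1 → no match
2 → no match
3 → no match
4 → match
5 → no match
6 → no match
7 → no match
8 → no match
9 → no match
10 → no match
Total matched: 1

1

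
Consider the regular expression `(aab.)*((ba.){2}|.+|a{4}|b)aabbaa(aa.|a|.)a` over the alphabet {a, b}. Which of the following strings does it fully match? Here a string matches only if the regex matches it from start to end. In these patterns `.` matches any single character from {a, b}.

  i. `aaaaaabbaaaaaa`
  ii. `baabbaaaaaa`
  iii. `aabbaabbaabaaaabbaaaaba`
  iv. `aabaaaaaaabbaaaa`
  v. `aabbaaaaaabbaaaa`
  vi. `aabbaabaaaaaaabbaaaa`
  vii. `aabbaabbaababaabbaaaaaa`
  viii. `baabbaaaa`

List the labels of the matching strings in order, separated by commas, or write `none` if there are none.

i, ii, iii, iv, v, vi, vii, viii

i → match
ii → match
iii → match
iv → match
v → match
vi → match
vii → match
viii → match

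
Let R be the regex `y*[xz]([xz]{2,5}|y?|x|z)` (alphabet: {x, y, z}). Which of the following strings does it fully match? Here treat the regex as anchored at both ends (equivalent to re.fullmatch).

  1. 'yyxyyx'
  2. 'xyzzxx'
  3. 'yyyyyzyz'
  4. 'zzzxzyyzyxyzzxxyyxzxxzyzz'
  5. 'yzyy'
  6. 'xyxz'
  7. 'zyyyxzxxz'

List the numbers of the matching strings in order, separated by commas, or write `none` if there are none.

none

1. 'yyxyyx' → no match
2. 'xyzzxx' → no match
3. 'yyyyyzyz' → no match
4 → no match
5. 'yzyy' → no match
6. 'xyxz' → no match
7. 'zyyyxzxxz' → no match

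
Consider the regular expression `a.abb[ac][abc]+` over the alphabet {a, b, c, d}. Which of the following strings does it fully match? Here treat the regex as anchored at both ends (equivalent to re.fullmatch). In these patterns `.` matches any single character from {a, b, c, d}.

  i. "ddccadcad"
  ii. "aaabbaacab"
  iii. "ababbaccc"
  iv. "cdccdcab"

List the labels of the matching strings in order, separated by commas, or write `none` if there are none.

i → no match — must start with "a"
ii → match
iii → match
iv → no match — must start with "a"

ii, iii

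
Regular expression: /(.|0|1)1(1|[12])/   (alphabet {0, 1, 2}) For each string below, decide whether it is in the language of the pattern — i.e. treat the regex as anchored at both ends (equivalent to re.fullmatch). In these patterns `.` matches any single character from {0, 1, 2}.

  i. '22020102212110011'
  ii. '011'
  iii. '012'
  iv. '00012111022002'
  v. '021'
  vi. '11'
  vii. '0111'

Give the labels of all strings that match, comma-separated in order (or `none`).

i → no match
ii. '011' → match
iii. '012' → match
iv → no match
v. '021' → no match
vi. '11' → no match
vii. '0111' → no match

ii, iii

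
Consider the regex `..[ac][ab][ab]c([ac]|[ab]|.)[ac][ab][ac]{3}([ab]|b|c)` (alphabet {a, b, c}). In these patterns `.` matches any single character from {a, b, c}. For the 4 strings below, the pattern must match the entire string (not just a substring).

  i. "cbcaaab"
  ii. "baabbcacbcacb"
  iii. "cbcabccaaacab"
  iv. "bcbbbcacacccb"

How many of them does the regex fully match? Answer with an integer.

i → no match
ii → match
iii → match
iv → no match
Total matched: 2

2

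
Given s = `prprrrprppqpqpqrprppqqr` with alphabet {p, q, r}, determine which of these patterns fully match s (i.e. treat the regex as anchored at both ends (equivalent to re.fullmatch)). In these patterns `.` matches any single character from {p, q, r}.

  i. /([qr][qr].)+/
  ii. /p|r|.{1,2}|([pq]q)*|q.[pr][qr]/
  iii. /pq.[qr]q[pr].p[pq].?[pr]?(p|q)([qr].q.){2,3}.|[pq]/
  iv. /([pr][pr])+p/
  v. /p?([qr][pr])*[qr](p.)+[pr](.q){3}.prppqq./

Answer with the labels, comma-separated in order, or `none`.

i → no match
ii → no match
iii → no match
iv → no match — must end with `p`
v → match

v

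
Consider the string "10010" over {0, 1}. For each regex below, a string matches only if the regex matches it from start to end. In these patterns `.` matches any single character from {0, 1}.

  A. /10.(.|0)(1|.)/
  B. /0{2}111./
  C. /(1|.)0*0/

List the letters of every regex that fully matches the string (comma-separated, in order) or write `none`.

A

A → match
B → no match — must start with "0"
C → no match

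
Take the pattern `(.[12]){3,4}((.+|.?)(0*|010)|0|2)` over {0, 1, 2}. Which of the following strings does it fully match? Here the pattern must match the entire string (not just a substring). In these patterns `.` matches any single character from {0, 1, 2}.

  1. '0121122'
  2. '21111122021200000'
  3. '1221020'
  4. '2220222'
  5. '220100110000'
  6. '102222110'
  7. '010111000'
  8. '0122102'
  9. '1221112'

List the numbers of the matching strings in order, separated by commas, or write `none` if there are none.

1 → match
2 → match
3 → match
4 → no match
5 → no match
6 → no match
7 → match
8 → no match
9 → match

1, 2, 3, 7, 9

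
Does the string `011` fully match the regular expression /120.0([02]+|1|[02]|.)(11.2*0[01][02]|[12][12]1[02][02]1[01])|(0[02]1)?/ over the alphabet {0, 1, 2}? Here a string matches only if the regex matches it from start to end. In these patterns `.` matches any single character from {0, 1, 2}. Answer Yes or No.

No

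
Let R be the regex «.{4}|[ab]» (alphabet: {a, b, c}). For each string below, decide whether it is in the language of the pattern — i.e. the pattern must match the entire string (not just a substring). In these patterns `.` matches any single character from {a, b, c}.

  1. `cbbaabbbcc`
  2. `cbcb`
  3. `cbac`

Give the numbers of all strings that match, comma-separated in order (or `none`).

2, 3

1 → no match
2 → match
3 → match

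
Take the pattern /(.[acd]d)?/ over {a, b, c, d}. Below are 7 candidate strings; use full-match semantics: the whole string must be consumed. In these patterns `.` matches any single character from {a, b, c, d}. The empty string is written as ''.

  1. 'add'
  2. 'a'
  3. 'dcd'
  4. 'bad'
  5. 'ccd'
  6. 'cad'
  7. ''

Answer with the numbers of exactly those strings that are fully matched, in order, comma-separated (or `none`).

1 → match
2 → no match
3 → match
4 → match
5 → match
6 → match
7 → match

1, 3, 4, 5, 6, 7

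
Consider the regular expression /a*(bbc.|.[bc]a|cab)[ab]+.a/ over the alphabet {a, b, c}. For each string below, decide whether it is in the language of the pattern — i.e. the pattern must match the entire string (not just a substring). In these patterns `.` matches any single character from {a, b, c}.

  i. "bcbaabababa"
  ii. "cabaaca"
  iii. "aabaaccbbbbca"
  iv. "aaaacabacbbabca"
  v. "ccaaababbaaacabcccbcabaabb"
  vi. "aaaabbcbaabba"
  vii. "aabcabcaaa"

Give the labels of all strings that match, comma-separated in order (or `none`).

i → no match
ii → match
iii → no match
iv → no match
v → no match — must end with "a"
vi → match
vii → no match

ii, vi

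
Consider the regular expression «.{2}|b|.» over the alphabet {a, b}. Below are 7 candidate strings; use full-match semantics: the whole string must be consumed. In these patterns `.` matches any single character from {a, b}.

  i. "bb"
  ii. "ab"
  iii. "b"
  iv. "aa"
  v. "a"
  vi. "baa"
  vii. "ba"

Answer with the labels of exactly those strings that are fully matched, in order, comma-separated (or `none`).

i. "bb" → match
ii. "ab" → match
iii. "b" → match
iv. "aa" → match
v. "a" → match
vi. "baa" → no match
vii. "ba" → match

i, ii, iii, iv, v, vii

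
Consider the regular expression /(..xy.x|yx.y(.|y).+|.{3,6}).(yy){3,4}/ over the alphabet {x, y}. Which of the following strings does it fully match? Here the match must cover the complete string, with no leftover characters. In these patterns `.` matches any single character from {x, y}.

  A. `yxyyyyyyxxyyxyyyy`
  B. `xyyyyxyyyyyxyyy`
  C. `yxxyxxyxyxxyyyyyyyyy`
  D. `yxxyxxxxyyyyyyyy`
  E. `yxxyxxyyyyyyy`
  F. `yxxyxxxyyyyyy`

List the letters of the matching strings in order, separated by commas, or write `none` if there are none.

C, D, E, F

A → no match
B → no match
C → match
D → match
E → match
F → match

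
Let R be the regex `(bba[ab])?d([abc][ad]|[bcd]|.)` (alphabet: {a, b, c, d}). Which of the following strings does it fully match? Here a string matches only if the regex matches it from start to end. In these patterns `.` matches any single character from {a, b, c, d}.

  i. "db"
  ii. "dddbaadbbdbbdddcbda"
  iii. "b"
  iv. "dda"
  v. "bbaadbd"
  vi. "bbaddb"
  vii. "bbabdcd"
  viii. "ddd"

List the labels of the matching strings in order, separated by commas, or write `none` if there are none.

i → match
ii → no match
iii → no match
iv → no match
v → match
vi → no match
vii → match
viii → no match

i, v, vii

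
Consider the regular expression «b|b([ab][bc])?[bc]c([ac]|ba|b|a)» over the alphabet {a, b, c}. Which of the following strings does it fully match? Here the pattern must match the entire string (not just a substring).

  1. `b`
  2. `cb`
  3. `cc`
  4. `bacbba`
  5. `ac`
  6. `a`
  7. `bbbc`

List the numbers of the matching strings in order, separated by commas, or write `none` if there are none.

1

1 → match
2 → no match — must start with `b`
3 → no match — must start with `b`
4 → no match
5 → no match — must start with `b`
6 → no match — must start with `b`
7 → no match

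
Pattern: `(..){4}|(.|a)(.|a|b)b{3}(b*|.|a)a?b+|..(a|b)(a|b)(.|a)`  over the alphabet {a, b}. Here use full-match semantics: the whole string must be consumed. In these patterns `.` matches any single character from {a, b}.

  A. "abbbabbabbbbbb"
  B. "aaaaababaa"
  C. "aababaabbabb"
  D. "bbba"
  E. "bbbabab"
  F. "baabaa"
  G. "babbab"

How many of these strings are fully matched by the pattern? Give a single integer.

0

A → no match
B. "aaaaababaa" → no match
C. "aababaabbabb" → no match
D. "bbba" → no match
E. "bbbabab" → no match
F. "baabaa" → no match
G. "babbab" → no match
Total matched: 0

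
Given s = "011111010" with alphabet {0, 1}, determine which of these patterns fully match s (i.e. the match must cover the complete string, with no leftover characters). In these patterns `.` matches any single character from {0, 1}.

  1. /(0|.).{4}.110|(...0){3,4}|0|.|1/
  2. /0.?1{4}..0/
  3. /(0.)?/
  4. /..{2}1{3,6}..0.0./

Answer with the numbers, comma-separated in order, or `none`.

2

1 → no match
2 → match
3 → no match
4 → no match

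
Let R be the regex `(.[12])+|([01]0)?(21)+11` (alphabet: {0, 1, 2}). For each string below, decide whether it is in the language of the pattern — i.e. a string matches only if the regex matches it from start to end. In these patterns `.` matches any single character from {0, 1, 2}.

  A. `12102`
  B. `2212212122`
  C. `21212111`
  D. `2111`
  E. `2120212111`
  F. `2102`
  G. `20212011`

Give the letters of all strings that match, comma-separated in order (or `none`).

B, C, D, F

A → no match
B → match
C → match
D → match
E → no match
F → match
G → no match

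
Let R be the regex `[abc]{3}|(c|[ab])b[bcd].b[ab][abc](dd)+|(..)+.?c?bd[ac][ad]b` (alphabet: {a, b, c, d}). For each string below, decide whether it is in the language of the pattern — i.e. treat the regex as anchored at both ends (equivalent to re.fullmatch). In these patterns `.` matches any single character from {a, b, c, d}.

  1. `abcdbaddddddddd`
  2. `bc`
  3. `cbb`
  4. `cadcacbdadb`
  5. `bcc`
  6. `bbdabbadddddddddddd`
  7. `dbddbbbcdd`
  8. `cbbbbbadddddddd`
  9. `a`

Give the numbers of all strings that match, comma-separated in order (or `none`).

3, 4, 5, 6, 8

1 → no match
2. `bc` → no match
3. `cbb` → match
4. `cadcacbdadb` → match
5. `bcc` → match
6 → match
7. `dbddbbbcdd` → no match
8 → match
9. `a` → no match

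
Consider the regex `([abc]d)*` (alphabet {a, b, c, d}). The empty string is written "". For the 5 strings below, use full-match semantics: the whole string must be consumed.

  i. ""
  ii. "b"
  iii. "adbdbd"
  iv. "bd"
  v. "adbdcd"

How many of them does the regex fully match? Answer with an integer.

4

i → match
ii → no match
iii → match
iv → match
v → match
Total matched: 4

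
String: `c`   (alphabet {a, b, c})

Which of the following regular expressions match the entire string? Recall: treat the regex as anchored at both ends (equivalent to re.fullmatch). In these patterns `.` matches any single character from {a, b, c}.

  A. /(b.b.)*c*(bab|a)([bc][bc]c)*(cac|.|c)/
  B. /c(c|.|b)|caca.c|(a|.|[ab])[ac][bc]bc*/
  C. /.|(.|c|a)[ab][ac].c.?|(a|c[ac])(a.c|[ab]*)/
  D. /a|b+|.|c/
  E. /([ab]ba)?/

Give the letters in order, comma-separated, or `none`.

C, D

A → no match
B → no match
C → match
D → match
E → no match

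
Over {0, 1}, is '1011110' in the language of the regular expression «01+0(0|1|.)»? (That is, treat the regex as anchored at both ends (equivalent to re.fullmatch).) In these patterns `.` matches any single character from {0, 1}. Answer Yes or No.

No

Every match must start with '01', but '1011110' does not.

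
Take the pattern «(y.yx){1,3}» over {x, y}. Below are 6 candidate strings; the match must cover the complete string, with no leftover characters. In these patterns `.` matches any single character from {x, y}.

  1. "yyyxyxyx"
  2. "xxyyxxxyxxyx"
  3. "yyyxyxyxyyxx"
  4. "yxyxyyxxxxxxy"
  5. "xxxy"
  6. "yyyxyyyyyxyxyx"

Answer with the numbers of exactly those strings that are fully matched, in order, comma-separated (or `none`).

1 → match
2 → no match — must start with "y"
3 → no match — must end with "yx"
4 → no match — must end with "yx"
5 → no match — must start with "y"
6 → no match

1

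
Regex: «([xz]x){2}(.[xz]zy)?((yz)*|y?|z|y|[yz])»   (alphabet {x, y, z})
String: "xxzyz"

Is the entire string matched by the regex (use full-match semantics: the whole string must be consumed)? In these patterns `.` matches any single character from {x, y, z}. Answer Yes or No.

No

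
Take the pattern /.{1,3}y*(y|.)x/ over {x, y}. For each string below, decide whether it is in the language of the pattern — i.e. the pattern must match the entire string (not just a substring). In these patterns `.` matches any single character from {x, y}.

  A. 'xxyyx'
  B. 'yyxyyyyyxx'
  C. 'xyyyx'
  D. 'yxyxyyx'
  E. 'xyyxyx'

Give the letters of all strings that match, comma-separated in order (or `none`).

A, B, C

A → match
B → match
C → match
D → no match
E → no match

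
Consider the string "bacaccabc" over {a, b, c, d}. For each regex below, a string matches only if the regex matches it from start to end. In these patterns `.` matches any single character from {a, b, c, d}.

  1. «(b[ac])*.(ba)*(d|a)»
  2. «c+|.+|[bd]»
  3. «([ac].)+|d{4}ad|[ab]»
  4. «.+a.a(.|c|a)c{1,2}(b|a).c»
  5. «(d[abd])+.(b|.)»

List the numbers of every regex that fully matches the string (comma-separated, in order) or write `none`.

1 → no match
2 → match
3 → no match
4 → match
5 → no match — must start with "d"

2, 4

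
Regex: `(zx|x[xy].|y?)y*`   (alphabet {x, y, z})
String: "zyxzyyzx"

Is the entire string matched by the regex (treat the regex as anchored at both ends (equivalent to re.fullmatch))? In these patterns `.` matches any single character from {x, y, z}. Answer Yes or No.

No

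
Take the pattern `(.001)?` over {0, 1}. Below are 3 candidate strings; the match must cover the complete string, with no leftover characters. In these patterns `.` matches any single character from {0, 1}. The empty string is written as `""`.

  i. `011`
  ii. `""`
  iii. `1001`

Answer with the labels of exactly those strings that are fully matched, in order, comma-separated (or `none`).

i → no match
ii → match
iii → match

ii, iii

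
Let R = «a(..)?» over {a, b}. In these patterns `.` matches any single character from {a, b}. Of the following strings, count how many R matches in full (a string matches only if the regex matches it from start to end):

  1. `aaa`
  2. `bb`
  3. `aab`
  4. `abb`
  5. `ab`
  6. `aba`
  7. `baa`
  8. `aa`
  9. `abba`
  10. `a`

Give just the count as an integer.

1. `aaa` → match
2. `bb` → no match — must start with `a`
3. `aab` → match
4. `abb` → match
5. `ab` → no match
6. `aba` → match
7. `baa` → no match — must start with `a`
8. `aa` → no match
9. `abba` → no match
10. `a` → match
Total matched: 5

5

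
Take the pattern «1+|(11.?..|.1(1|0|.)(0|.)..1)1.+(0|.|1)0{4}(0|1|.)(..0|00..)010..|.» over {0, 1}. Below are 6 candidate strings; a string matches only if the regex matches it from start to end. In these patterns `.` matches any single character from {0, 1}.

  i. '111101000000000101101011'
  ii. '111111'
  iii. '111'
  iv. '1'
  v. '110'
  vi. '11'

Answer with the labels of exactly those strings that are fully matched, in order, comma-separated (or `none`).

i → no match
ii → match
iii → match
iv → match
v → no match
vi → match

ii, iii, iv, vi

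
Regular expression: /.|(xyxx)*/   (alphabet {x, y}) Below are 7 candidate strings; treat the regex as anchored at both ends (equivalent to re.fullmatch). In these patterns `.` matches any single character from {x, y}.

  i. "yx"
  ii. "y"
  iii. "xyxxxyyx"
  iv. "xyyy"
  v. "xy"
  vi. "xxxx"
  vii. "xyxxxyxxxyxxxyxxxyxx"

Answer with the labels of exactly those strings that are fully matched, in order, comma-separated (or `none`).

ii, vii

i → no match
ii → match
iii → no match
iv → no match
v → no match
vi → no match
vii → match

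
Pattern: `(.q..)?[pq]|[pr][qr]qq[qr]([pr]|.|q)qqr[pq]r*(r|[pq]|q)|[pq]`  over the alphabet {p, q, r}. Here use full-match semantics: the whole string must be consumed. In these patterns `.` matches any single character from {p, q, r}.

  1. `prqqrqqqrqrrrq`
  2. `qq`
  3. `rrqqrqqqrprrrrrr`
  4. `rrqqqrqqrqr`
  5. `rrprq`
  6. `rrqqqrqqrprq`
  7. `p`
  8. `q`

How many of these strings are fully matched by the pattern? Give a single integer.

6

1 → match
2 → no match
3 → match
4 → match
5 → no match
6 → match
7 → match
8 → match
Total matched: 6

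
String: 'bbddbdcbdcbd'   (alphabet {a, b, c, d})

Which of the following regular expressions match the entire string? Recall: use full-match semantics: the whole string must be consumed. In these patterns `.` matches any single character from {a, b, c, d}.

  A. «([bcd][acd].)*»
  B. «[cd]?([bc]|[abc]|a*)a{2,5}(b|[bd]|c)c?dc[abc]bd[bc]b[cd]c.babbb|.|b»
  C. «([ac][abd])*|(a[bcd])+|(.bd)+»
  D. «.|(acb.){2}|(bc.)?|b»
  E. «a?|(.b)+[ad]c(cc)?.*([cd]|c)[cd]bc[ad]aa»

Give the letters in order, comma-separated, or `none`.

A → no match
B → no match
C → match
D → no match
E → no match

C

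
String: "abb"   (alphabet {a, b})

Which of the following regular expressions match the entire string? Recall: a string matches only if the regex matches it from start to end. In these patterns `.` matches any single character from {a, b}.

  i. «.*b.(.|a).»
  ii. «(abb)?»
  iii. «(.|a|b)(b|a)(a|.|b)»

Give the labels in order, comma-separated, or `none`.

i → no match
ii → match
iii → match

ii, iii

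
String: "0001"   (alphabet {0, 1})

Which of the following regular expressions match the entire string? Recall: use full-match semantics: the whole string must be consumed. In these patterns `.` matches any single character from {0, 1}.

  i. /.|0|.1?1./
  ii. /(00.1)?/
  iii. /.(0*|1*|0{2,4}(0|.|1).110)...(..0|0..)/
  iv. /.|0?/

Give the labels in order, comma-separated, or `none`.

i → no match
ii → match
iii → no match
iv → no match

ii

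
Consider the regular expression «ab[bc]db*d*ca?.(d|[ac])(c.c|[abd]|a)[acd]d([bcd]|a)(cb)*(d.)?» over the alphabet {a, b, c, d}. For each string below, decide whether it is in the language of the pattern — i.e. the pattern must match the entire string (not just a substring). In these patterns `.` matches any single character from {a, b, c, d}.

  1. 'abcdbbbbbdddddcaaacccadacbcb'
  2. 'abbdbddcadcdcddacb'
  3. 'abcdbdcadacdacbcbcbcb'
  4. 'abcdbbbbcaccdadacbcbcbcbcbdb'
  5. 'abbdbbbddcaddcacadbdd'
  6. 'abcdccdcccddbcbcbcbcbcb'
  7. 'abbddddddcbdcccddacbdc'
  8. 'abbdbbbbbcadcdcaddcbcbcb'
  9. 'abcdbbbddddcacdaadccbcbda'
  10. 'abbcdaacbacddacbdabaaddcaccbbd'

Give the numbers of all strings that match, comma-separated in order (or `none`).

1, 2, 3, 4, 5, 6, 7, 8, 9

1 → match
2 → match
3 → match
4 → match
5 → match
6 → match
7 → match
8 → match
9 → match
10 → no match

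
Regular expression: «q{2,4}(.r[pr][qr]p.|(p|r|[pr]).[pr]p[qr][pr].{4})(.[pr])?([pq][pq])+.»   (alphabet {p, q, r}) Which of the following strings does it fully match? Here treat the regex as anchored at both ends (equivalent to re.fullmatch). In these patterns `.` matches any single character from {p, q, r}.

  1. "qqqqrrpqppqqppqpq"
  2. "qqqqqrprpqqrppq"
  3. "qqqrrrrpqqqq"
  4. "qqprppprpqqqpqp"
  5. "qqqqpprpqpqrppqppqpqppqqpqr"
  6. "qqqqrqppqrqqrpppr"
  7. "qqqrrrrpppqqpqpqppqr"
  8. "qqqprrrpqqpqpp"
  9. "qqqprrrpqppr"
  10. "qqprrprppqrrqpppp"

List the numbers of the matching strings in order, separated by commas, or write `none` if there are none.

1 → match
2 → match
3 → match
4 → no match
5 → match
6 → match
7 → match
8 → match
9 → match
10 → match

1, 2, 3, 5, 6, 7, 8, 9, 10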